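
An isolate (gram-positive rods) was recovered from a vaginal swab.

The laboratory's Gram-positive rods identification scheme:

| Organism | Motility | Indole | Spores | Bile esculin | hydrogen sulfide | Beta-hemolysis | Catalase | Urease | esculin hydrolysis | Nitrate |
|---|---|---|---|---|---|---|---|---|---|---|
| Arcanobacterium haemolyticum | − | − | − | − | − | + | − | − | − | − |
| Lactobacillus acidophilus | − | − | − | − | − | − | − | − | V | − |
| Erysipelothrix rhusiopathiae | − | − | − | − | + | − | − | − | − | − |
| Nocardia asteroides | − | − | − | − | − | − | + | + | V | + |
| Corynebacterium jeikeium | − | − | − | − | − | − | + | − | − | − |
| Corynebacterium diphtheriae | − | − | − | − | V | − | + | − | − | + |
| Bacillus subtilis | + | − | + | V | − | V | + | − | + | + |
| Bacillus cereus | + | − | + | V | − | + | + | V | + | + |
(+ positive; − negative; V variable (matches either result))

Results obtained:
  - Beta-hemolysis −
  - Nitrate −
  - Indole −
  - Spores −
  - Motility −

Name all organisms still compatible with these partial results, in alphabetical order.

Corynebacterium jeikeium, Erysipelothrix rhusiopathiae, Lactobacillus acidophilus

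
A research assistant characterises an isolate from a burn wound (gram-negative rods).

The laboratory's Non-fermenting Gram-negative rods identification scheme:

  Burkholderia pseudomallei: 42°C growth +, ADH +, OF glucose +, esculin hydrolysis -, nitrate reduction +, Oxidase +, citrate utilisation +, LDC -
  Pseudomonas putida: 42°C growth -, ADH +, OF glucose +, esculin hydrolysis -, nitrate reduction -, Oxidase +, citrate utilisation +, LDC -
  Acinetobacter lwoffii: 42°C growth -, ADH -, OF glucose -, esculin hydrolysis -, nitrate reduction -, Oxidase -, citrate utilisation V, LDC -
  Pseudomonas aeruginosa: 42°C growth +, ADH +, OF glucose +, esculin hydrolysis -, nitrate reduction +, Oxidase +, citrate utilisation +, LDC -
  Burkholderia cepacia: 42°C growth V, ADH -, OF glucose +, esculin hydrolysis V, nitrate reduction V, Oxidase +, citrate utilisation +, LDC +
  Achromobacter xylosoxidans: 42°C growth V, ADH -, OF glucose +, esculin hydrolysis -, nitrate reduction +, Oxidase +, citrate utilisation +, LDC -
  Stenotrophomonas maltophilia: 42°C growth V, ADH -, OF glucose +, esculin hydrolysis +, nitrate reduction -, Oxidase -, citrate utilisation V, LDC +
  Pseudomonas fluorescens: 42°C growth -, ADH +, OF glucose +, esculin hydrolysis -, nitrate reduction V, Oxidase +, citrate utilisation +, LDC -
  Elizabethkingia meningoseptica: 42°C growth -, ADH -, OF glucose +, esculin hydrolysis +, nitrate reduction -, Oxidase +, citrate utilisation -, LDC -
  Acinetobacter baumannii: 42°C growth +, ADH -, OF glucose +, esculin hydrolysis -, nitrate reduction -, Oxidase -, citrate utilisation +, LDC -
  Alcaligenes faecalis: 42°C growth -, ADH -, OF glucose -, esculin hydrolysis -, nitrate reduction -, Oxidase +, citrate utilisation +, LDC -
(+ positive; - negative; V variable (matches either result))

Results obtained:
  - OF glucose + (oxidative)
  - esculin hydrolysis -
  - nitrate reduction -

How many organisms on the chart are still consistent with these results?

4

nitrate reduction -: excludes Burkholderia pseudomallei, Pseudomonas aeruginosa, Achromobacter xylosoxidans — 8 left.
OF glucose +: excludes Acinetobacter lwoffii, Alcaligenes faecalis — 6 left.
esculin hydrolysis -: excludes Stenotrophomonas maltophilia, Elizabethkingia meningoseptica — 4 left.
Still consistent: Acinetobacter baumannii, Burkholderia cepacia, Pseudomonas fluorescens, Pseudomonas putida.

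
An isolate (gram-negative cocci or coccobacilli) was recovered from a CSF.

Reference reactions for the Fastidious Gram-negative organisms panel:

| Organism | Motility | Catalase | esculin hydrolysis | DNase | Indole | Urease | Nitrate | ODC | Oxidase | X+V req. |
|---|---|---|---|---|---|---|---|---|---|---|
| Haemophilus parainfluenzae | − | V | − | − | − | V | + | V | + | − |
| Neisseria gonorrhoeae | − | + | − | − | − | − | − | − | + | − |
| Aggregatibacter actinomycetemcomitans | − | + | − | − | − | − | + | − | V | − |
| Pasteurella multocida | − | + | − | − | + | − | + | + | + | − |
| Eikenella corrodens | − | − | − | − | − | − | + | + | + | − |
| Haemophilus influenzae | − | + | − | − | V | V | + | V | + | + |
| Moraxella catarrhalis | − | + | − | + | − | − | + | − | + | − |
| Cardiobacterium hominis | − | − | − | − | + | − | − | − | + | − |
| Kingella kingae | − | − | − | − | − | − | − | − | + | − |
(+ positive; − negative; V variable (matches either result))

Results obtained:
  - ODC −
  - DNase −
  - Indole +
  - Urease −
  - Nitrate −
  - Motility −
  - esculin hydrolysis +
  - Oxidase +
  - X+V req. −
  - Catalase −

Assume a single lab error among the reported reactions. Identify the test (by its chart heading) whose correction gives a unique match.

As reported, no row in the chart matches all 10 reactions.
Reversing DNase → still no organism matches.
Reversing Nitrate → still no organism matches.
Reversing ODC → still no organism matches.
Reversing Indole → still no organism matches.
Reversing X+V req. → still no organism matches.
Reversing esculin hydrolysis (to −) → unique match: Cardiobacterium hominis.
Reversing Motility → still no organism matches.
Reversing Urease → still no organism matches.
Reversing Catalase → still no organism matches.
Reversing Oxidase → still no organism matches.

esculin hydrolysis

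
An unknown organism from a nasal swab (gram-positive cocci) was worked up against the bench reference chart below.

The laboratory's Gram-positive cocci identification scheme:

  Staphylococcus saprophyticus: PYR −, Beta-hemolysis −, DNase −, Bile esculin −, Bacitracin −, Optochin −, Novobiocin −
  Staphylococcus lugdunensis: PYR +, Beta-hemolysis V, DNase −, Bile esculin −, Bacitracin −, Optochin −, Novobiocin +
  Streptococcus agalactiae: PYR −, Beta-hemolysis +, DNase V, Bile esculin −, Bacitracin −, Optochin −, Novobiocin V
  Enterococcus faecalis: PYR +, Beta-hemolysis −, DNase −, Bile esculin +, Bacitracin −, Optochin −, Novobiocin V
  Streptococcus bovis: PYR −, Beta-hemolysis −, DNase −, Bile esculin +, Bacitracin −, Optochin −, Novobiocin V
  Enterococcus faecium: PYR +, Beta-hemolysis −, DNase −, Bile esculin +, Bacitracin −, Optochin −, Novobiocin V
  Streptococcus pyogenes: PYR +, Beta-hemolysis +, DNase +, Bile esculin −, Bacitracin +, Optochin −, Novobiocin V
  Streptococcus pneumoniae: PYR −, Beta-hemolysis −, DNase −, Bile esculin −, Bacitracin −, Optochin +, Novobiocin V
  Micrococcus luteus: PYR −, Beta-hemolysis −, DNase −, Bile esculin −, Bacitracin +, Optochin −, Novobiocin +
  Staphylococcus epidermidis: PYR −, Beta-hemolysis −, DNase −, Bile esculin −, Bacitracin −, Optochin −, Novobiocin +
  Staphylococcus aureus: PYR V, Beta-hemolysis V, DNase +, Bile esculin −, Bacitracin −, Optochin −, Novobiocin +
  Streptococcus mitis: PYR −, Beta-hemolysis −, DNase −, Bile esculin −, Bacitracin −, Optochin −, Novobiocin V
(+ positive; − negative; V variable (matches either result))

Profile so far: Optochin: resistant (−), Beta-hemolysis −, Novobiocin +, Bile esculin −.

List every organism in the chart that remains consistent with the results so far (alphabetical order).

Micrococcus luteus, Staphylococcus aureus, Staphylococcus epidermidis, Staphylococcus lugdunensis, Streptococcus mitis

Novobiocin +: excludes Staphylococcus saprophyticus — 11 left.
Optochin −: excludes Streptococcus pneumoniae — 10 left.
Bile esculin −: excludes Enterococcus faecalis, Streptococcus bovis, Enterococcus faecium — 7 left.
Beta-hemolysis −: excludes Streptococcus agalactiae, Streptococcus pyogenes — 5 left.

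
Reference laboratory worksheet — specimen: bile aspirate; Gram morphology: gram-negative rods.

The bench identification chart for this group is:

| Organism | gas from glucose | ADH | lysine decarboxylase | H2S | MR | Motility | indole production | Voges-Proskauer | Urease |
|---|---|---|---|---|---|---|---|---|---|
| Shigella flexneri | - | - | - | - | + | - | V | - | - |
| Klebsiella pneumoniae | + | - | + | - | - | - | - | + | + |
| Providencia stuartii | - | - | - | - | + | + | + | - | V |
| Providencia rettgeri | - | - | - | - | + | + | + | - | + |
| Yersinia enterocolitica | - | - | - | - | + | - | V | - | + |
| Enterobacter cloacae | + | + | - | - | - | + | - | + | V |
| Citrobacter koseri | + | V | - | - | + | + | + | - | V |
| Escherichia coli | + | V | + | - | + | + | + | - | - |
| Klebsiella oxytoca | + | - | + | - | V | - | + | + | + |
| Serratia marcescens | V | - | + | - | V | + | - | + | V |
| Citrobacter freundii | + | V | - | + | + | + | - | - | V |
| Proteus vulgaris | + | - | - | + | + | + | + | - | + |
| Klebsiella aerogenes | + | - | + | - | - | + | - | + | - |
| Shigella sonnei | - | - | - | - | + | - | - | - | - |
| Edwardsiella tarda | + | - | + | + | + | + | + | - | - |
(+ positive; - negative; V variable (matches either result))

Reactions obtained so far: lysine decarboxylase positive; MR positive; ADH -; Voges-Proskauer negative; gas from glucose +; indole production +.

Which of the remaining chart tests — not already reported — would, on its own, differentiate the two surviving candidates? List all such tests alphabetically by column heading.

H2S

MR +: excludes Klebsiella pneumoniae, Enterobacter cloacae, Klebsiella aerogenes — 12 left.
ADH -: all 12 remaining candidates are consistent.
gas from glucose +: excludes 5 organisms — 7 left.
Voges-Proskauer -: excludes Klebsiella oxytoca, Serratia marcescens — 5 left.
indole production +: excludes Citrobacter freundii — 4 left.
lysine decarboxylase +: excludes Citrobacter koseri, Proteus vulgaris — 2 left.
Two candidates remain: Edwardsiella tarda and Escherichia coli.
  H2S: Edwardsiella tarda +, Escherichia coli - — discriminates.
  Motility: + vs + — same for both, does not separate.
  Urease: - vs - — same for both, does not separate.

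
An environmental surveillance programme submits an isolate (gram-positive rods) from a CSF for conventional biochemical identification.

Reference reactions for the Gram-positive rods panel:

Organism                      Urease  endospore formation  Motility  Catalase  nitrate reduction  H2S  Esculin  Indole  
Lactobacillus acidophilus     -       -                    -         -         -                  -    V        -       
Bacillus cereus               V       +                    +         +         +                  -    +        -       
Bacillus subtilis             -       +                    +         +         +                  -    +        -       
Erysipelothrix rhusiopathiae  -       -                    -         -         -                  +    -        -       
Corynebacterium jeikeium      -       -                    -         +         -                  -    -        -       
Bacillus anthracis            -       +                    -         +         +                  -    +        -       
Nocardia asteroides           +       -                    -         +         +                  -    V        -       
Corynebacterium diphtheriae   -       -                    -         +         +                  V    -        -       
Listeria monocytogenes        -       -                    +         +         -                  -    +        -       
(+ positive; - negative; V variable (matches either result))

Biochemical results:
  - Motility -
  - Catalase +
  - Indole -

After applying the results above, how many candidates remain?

4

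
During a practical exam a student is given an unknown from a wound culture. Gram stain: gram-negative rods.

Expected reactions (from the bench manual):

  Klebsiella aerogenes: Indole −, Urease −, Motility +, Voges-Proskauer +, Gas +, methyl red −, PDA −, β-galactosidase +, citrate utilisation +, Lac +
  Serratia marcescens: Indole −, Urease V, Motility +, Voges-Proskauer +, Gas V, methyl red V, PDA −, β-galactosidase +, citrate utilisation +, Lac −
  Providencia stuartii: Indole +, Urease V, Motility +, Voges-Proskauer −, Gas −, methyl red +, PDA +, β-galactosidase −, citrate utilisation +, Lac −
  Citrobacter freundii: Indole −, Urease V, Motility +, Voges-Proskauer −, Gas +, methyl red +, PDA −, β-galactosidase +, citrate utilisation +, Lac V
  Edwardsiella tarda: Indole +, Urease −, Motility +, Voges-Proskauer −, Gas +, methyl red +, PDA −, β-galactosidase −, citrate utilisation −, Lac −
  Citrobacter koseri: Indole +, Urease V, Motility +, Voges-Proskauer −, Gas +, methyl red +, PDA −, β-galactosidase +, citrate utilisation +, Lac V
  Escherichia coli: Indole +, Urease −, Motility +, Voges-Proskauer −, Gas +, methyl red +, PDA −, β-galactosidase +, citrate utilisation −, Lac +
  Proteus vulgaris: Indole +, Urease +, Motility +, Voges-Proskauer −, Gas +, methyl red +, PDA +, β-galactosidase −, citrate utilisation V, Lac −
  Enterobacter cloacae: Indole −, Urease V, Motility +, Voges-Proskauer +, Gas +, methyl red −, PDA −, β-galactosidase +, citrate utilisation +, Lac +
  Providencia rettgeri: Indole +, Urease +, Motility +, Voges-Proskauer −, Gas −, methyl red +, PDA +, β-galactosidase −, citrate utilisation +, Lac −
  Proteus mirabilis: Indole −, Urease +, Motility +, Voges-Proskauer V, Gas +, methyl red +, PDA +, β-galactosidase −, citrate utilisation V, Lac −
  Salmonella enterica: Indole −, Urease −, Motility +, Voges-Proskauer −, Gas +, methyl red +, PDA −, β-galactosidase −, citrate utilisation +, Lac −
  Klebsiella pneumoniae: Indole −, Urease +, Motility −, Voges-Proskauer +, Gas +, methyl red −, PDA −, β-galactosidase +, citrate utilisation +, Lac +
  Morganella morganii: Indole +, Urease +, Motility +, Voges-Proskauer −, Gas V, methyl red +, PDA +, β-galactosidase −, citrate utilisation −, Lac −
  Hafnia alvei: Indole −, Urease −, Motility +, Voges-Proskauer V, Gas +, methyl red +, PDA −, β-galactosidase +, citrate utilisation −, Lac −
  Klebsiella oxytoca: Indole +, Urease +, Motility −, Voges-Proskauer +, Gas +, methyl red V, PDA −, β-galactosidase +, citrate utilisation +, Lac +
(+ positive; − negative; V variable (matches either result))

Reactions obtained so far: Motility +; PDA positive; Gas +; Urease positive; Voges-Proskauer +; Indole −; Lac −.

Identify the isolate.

Indole −: excludes 8 organisms — 8 left.
Voges-Proskauer +: excludes Citrobacter freundii, Salmonella enterica — 6 left.
Gas +: all 6 remaining candidates are consistent.
Urease +: excludes Klebsiella aerogenes, Hafnia alvei — 4 left.
Motility +: excludes Klebsiella pneumoniae — 3 left.
PDA +: excludes Serratia marcescens, Enterobacter cloacae — 1 left.
Lac −: the one remaining candidate is consistent.

Proteus mirabilis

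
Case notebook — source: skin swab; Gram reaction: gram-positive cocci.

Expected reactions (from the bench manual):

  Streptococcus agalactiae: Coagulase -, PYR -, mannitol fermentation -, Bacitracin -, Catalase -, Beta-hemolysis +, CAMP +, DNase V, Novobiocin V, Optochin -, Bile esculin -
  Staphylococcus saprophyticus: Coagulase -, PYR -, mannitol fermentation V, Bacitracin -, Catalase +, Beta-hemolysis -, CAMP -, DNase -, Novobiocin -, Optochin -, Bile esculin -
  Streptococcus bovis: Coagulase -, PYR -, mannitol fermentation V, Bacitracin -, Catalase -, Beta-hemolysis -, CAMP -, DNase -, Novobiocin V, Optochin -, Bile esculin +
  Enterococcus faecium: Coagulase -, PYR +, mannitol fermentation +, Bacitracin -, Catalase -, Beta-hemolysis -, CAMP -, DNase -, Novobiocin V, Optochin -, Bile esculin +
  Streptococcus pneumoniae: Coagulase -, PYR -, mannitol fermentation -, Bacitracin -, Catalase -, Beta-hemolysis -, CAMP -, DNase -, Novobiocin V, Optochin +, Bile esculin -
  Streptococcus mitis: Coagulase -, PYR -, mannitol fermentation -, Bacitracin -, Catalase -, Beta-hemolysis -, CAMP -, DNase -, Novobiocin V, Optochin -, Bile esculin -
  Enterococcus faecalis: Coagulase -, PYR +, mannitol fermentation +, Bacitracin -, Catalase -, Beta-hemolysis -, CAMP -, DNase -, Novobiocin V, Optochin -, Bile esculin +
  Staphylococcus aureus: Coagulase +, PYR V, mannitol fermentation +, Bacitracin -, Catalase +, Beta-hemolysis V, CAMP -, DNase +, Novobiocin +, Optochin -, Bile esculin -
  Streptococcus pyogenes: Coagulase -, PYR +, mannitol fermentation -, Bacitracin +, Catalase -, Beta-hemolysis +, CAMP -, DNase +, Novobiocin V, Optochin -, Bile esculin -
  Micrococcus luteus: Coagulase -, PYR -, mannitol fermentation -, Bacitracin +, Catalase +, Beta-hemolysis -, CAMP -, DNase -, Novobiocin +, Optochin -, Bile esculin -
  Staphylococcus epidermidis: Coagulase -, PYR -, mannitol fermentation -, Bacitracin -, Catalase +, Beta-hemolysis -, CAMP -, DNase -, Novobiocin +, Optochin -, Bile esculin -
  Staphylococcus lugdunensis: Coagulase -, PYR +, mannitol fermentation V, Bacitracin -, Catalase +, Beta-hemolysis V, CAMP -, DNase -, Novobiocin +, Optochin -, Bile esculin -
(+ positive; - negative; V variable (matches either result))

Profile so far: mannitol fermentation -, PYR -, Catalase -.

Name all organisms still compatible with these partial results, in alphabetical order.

Streptococcus agalactiae, Streptococcus bovis, Streptococcus mitis, Streptococcus pneumoniae

mannitol fermentation -: excludes Enterococcus faecium, Enterococcus faecalis, Staphylococcus aureus — 9 left.
Catalase -: excludes Staphylococcus saprophyticus, Micrococcus luteus, Staphylococcus epidermidis, Staphylococcus lugdunensis — 5 left.
PYR -: excludes Streptococcus pyogenes — 4 left.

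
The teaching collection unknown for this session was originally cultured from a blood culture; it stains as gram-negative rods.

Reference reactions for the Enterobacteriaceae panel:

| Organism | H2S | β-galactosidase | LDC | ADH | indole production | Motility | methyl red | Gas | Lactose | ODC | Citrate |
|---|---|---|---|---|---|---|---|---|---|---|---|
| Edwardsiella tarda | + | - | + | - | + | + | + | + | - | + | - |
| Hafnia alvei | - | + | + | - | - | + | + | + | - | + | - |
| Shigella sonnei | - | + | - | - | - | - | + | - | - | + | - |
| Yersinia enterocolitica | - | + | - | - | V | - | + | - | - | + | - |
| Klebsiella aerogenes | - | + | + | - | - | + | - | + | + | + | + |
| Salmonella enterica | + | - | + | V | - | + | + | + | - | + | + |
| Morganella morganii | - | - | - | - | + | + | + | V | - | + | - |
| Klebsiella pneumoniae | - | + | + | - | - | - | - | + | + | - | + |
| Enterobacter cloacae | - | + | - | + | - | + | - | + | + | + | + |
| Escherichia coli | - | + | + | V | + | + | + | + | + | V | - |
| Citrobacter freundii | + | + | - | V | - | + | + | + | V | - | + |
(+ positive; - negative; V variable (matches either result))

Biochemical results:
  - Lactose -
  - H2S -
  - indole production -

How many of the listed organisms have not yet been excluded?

3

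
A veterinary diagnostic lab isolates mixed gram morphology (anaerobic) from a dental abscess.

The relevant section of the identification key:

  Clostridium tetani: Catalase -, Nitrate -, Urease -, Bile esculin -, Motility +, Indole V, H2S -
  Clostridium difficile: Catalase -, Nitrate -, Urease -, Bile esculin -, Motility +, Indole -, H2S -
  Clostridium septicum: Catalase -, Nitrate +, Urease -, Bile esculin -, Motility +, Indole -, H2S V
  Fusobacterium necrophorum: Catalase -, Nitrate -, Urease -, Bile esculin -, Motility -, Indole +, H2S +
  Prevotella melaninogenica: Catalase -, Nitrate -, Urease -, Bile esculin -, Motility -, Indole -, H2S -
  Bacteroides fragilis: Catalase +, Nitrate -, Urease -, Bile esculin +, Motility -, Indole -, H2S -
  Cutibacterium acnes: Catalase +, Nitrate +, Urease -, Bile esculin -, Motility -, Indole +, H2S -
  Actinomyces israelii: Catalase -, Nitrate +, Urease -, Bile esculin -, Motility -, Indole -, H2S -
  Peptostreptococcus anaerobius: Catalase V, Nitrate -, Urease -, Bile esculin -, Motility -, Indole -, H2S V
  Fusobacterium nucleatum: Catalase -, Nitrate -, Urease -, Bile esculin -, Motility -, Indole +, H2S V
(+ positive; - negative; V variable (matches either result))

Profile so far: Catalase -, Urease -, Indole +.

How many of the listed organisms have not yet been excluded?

Urease -: all 10 remaining candidates are consistent.
Indole +: excludes 6 organisms — 4 left.
Catalase -: excludes Cutibacterium acnes — 3 left.
Still consistent: Clostridium tetani, Fusobacterium necrophorum, Fusobacterium nucleatum.

3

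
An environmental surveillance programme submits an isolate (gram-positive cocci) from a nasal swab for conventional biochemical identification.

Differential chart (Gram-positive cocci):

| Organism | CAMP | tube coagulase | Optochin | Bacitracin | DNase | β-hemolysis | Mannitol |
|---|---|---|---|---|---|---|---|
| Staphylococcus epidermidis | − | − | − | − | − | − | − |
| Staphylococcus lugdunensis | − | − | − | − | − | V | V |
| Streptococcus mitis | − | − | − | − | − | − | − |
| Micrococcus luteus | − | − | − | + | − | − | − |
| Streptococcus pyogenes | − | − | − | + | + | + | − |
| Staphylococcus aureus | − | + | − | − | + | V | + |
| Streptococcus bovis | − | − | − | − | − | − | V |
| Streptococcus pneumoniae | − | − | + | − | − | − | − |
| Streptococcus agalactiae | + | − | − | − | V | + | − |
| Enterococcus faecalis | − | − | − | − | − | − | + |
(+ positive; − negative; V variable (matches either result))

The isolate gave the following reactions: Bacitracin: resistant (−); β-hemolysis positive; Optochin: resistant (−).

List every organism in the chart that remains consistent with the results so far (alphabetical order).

β-hemolysis +: excludes 6 organisms — 4 left.
Bacitracin −: excludes Streptococcus pyogenes — 3 left.
Optochin −: all 3 remaining candidates are consistent.

Staphylococcus aureus, Staphylococcus lugdunensis, Streptococcus agalactiae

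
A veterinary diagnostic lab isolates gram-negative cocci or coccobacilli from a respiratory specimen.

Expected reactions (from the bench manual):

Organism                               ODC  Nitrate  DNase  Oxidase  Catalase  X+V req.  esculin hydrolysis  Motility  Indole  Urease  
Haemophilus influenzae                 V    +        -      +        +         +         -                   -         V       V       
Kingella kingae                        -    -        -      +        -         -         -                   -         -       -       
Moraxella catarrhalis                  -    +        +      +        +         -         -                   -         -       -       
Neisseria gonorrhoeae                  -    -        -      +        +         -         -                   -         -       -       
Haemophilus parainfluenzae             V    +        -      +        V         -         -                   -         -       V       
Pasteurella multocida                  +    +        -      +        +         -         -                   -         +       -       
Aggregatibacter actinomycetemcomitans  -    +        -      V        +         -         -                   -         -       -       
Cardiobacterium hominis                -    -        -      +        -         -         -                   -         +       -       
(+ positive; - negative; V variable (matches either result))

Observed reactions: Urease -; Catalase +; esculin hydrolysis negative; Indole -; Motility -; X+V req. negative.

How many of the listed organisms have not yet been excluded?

4

Motility -: all 8 remaining candidates are consistent.
esculin hydrolysis -: all 8 remaining candidates are consistent.
Indole -: excludes Pasteurella multocida, Cardiobacterium hominis — 6 left.
Catalase +: excludes Kingella kingae — 5 left.
Urease -: all 5 remaining candidates are consistent.
X+V req. -: excludes Haemophilus influenzae — 4 left.
Still consistent: Aggregatibacter actinomycetemcomitans, Haemophilus parainfluenzae, Moraxella catarrhalis, Neisseria gonorrhoeae.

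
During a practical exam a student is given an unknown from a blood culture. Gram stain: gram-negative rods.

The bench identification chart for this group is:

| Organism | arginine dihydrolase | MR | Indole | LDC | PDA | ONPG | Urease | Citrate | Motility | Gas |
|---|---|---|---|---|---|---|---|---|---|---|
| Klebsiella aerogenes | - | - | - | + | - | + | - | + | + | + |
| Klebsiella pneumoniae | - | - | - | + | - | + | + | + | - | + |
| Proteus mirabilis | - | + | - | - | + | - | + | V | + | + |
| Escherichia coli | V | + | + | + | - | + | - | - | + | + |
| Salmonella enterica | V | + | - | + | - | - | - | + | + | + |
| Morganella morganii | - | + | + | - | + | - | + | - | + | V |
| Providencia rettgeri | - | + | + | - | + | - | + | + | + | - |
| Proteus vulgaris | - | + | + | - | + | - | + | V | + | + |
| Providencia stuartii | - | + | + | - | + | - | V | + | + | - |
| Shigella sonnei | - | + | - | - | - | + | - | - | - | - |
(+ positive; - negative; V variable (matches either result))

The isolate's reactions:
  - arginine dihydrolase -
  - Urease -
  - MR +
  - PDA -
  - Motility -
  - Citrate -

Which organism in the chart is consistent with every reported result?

Shigella sonnei

Motility -: excludes 8 organisms — 2 left.
PDA -: all 2 remaining candidates are consistent.
arginine dihydrolase -: all 2 remaining candidates are consistent.
MR +: excludes Klebsiella pneumoniae — 1 left.
Citrate -: the one remaining candidate is consistent.
Urease -: the one remaining candidate is consistent.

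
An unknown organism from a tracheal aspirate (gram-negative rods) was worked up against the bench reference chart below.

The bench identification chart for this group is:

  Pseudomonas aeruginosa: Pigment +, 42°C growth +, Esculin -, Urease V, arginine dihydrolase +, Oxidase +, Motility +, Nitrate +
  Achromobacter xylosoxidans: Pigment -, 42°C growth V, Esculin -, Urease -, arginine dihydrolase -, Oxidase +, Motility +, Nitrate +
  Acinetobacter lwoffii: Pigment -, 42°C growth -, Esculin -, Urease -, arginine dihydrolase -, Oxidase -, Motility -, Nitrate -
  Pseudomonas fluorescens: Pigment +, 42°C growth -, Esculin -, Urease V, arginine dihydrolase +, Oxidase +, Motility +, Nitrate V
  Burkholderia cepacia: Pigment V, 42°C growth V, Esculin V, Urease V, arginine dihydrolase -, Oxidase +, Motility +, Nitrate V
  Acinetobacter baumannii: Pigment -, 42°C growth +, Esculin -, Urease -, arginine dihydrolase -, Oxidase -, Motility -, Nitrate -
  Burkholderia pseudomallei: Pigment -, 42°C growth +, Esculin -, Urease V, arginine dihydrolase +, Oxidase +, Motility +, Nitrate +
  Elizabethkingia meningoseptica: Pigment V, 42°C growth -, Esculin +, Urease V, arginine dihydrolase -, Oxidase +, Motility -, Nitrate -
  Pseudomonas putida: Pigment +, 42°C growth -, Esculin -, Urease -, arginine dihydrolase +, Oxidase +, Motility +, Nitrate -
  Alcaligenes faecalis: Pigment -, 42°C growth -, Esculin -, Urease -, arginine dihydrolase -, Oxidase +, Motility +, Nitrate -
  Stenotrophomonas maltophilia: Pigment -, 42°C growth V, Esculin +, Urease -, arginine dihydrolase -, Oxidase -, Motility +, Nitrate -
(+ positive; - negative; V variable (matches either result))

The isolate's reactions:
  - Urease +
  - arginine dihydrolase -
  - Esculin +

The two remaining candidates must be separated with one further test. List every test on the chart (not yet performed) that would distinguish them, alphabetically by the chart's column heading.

Urease +: excludes 6 organisms — 5 left.
arginine dihydrolase -: excludes Pseudomonas aeruginosa, Pseudomonas fluorescens, Burkholderia pseudomallei — 2 left.
Esculin +: all 2 remaining candidates are consistent.
Two candidates remain: Burkholderia cepacia and Elizabethkingia meningoseptica.
  Pigment: V vs V — variable for at least one, does not separate.
  42°C growth: V vs - — variable for at least one, does not separate.
  Oxidase: + vs + — same for both, does not separate.
  Motility: Burkholderia cepacia +, Elizabethkingia meningoseptica - — discriminates.
  Nitrate: V vs - — variable for at least one, does not separate.

Motility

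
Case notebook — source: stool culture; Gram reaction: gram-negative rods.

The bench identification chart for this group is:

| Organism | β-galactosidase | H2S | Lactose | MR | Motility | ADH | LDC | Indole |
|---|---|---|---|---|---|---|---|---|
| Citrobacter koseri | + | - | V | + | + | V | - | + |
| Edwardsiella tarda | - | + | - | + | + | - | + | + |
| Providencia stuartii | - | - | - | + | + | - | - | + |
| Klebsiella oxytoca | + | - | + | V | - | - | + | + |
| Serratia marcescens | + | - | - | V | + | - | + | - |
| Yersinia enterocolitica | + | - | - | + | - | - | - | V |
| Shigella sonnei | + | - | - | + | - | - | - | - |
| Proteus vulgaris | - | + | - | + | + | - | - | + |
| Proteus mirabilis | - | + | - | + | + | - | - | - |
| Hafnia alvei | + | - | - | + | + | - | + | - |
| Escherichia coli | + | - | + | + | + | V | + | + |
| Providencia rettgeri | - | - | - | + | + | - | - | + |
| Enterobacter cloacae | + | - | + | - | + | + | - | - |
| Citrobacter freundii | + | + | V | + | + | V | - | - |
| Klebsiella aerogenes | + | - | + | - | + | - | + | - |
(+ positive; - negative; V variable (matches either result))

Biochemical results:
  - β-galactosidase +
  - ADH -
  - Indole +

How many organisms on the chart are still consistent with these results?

4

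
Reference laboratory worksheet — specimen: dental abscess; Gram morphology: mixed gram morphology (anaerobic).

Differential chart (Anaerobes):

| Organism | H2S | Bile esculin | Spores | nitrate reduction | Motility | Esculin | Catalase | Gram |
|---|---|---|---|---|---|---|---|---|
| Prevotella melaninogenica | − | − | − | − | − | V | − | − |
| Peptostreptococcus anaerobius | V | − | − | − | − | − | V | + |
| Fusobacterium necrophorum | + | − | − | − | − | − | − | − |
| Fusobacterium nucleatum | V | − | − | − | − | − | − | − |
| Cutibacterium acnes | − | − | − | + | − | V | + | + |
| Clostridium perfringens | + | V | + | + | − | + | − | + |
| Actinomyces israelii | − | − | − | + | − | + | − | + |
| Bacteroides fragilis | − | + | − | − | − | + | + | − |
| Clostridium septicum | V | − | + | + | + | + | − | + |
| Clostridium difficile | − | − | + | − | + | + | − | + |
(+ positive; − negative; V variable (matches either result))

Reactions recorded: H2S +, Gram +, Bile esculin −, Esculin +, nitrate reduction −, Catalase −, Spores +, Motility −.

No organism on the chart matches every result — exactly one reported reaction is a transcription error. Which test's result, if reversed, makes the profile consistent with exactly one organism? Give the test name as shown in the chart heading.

nitrate reduction

As reported, no row in the chart matches all 8 reactions.
Reversing nitrate reduction (to +) → unique match: Clostridium perfringens.
Reversing Catalase → still no organism matches.
Reversing Esculin → still no organism matches.
Reversing Gram → still no organism matches.
Reversing Motility → still no organism matches.
Reversing Spores → still no organism matches.
Reversing H2S → still no organism matches.
Reversing Bile esculin → still no organism matches.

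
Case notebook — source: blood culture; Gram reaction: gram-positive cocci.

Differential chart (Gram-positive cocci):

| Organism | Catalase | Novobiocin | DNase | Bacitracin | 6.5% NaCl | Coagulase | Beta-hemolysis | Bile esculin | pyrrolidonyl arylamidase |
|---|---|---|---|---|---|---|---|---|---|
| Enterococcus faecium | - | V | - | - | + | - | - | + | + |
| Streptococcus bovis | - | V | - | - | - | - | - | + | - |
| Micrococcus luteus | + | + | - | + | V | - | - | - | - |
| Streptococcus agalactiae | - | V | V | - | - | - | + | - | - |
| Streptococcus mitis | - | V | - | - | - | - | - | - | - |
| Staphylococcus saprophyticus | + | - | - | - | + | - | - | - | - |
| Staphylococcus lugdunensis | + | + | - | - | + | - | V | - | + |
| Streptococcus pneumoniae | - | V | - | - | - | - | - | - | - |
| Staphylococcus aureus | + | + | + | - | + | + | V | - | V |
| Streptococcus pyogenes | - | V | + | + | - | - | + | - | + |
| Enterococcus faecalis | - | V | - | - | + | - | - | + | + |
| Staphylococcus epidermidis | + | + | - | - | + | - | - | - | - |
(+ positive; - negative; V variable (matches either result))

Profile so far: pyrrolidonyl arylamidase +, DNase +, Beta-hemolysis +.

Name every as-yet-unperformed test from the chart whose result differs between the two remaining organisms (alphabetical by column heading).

6.5% NaCl, Bacitracin, Catalase, Coagulase

pyrrolidonyl arylamidase +: excludes 7 organisms — 5 left.
DNase +: excludes Enterococcus faecium, Staphylococcus lugdunensis, Enterococcus faecalis — 2 left.
Beta-hemolysis +: all 2 remaining candidates are consistent.
Two candidates remain: Staphylococcus aureus and Streptococcus pyogenes.
  Catalase: Staphylococcus aureus +, Streptococcus pyogenes - — discriminates.
  Novobiocin: + vs V — variable for at least one, does not separate.
  Bacitracin: Staphylococcus aureus -, Streptococcus pyogenes + — discriminates.
  6.5% NaCl: Staphylococcus aureus +, Streptococcus pyogenes - — discriminates.
  Coagulase: Staphylococcus aureus +, Streptococcus pyogenes - — discriminates.
  Bile esculin: - vs - — same for both, does not separate.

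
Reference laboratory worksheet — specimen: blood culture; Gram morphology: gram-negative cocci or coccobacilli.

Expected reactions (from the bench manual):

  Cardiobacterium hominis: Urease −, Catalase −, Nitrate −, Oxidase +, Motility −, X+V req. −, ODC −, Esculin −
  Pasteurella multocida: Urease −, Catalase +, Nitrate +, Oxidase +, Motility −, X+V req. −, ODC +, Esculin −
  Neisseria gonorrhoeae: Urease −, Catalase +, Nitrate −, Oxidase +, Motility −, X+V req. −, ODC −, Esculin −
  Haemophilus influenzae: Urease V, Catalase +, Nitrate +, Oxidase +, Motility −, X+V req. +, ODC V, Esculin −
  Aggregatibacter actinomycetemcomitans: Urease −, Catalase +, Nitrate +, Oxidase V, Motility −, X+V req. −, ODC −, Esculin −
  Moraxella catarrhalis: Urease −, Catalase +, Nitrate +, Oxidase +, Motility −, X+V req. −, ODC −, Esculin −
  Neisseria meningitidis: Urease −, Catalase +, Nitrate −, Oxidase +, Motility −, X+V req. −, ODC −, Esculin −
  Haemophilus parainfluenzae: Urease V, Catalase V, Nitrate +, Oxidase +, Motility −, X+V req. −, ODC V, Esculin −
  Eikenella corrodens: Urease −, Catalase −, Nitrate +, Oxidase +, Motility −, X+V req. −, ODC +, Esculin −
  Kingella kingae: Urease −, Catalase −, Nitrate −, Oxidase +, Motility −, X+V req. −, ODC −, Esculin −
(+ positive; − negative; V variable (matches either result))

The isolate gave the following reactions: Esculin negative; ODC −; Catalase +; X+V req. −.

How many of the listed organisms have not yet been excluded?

5

Esculin −: all 10 remaining candidates are consistent.
Catalase +: excludes Cardiobacterium hominis, Eikenella corrodens, Kingella kingae — 7 left.
ODC −: excludes Pasteurella multocida — 6 left.
X+V req. −: excludes Haemophilus influenzae — 5 left.
Still consistent: Aggregatibacter actinomycetemcomitans, Haemophilus parainfluenzae, Moraxella catarrhalis, Neisseria gonorrhoeae, Neisseria meningitidis.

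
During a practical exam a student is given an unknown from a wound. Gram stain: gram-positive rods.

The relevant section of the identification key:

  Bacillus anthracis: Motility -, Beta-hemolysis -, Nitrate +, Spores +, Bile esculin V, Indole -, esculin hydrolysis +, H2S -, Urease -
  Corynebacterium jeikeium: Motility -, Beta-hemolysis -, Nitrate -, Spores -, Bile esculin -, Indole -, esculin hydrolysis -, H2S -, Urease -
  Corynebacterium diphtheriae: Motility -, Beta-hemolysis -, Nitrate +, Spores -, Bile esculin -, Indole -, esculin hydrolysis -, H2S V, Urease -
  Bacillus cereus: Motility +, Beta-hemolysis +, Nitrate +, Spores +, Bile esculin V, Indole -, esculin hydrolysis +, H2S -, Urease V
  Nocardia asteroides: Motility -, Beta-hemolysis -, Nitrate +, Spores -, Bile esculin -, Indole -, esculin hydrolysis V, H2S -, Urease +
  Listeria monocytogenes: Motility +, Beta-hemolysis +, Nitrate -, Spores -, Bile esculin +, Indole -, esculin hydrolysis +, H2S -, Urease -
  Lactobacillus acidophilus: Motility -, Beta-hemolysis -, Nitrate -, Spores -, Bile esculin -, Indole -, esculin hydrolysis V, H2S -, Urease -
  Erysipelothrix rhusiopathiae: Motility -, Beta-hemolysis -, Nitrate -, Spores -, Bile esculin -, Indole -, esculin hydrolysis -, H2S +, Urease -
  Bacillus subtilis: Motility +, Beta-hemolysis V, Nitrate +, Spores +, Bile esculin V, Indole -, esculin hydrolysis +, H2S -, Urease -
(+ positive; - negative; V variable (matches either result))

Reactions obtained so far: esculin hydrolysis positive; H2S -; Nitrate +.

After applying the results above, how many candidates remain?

4

H2S -: excludes Erysipelothrix rhusiopathiae — 8 left.
esculin hydrolysis +: excludes Corynebacterium jeikeium, Corynebacterium diphtheriae — 6 left.
Nitrate +: excludes Listeria monocytogenes, Lactobacillus acidophilus — 4 left.
Still consistent: Bacillus anthracis, Bacillus cereus, Bacillus subtilis, Nocardia asteroides.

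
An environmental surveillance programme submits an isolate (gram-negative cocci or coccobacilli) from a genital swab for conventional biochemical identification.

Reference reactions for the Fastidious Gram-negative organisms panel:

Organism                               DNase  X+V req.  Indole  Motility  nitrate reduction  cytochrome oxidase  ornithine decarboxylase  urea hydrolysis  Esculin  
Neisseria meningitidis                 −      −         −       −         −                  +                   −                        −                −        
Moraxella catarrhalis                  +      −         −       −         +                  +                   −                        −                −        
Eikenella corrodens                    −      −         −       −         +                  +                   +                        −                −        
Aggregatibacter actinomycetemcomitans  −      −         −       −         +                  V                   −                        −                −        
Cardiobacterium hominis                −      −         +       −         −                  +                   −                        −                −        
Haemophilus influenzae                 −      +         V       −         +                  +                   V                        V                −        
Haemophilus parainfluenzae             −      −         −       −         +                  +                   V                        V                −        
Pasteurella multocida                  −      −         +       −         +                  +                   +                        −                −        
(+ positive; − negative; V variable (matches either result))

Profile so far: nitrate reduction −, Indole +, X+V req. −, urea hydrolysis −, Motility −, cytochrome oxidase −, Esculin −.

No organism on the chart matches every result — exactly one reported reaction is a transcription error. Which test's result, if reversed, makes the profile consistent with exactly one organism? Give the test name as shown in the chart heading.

As reported, no row in the chart matches all 7 reactions.
Reversing Esculin → still no organism matches.
Reversing cytochrome oxidase (to +) → unique match: Cardiobacterium hominis.
Reversing urea hydrolysis → still no organism matches.
Reversing X+V req. → still no organism matches.
Reversing nitrate reduction → still no organism matches.
Reversing Motility → still no organism matches.
Reversing Indole → still no organism matches.

cytochrome oxidase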